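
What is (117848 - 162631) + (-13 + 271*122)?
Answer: -11734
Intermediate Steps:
(117848 - 162631) + (-13 + 271*122) = -44783 + (-13 + 33062) = -44783 + 33049 = -11734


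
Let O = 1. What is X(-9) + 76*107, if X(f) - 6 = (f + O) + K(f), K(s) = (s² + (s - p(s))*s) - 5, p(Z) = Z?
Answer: 8206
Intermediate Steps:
K(s) = -5 + s² (K(s) = (s² + (s - s)*s) - 5 = (s² + 0*s) - 5 = (s² + 0) - 5 = s² - 5 = -5 + s²)
X(f) = 2 + f + f² (X(f) = 6 + ((f + 1) + (-5 + f²)) = 6 + ((1 + f) + (-5 + f²)) = 6 + (-4 + f + f²) = 2 + f + f²)
X(-9) + 76*107 = (2 - 9 + (-9)²) + 76*107 = (2 - 9 + 81) + 8132 = 74 + 8132 = 8206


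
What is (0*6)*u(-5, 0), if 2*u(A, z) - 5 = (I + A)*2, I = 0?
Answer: 0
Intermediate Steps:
u(A, z) = 5/2 + A (u(A, z) = 5/2 + ((0 + A)*2)/2 = 5/2 + (A*2)/2 = 5/2 + (2*A)/2 = 5/2 + A)
(0*6)*u(-5, 0) = (0*6)*(5/2 - 5) = 0*(-5/2) = 0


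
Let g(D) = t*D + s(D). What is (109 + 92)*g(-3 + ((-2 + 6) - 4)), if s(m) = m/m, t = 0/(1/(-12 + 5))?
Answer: 201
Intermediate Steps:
t = 0 (t = 0/(1/(-7)) = 0/(-1/7) = 0*(-7) = 0)
s(m) = 1
g(D) = 1 (g(D) = 0*D + 1 = 0 + 1 = 1)
(109 + 92)*g(-3 + ((-2 + 6) - 4)) = (109 + 92)*1 = 201*1 = 201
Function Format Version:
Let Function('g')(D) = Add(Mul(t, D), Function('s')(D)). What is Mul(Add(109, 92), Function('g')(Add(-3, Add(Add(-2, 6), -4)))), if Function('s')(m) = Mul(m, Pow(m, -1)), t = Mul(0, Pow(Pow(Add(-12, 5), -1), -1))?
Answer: 201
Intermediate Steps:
t = 0 (t = Mul(0, Pow(Pow(-7, -1), -1)) = Mul(0, Pow(Rational(-1, 7), -1)) = Mul(0, -7) = 0)
Function('s')(m) = 1
Function('g')(D) = 1 (Function('g')(D) = Add(Mul(0, D), 1) = Add(0, 1) = 1)
Mul(Add(109, 92), Function('g')(Add(-3, Add(Add(-2, 6), -4)))) = Mul(Add(109, 92), 1) = Mul(201, 1) = 201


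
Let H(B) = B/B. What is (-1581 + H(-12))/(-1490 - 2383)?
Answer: 1580/3873 ≈ 0.40795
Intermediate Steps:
H(B) = 1
(-1581 + H(-12))/(-1490 - 2383) = (-1581 + 1)/(-1490 - 2383) = -1580/(-3873) = -1580*(-1/3873) = 1580/3873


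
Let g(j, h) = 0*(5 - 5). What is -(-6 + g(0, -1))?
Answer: 6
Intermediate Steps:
g(j, h) = 0 (g(j, h) = 0*0 = 0)
-(-6 + g(0, -1)) = -(-6 + 0) = -1*(-6) = 6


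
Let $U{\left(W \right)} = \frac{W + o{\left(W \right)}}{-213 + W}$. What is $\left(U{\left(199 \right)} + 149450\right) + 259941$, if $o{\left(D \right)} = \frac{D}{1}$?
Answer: $\frac{2865538}{7} \approx 4.0936 \cdot 10^{5}$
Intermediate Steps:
$o{\left(D \right)} = D$ ($o{\left(D \right)} = D 1 = D$)
$U{\left(W \right)} = \frac{2 W}{-213 + W}$ ($U{\left(W \right)} = \frac{W + W}{-213 + W} = \frac{2 W}{-213 + W}$)
$\left(U{\left(199 \right)} + 149450\right) + 259941 = \left(2 \cdot 199 \frac{1}{-213 + 199} + 149450\right) + 259941 = \left(2 \cdot 199 \frac{1}{-14} + 149450\right) + 259941 = \left(2 \cdot 199 \left(- \frac{1}{14}\right) + 149450\right) + 259941 = \left(- \frac{199}{7} + 149450\right) + 259941 = \frac{1045951}{7} + 259941 = \frac{2865538}{7}$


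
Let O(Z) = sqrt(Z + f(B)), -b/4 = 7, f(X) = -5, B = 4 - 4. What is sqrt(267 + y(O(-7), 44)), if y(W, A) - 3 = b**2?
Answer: sqrt(1054) ≈ 32.465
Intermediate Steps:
B = 0
b = -28 (b = -4*7 = -28)
O(Z) = sqrt(-5 + Z) (O(Z) = sqrt(Z - 5) = sqrt(-5 + Z))
y(W, A) = 787 (y(W, A) = 3 + (-28)**2 = 3 + 784 = 787)
sqrt(267 + y(O(-7), 44)) = sqrt(267 + 787) = sqrt(1054)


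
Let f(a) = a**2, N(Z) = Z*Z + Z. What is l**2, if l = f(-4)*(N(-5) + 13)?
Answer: 278784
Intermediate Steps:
N(Z) = Z + Z**2 (N(Z) = Z**2 + Z = Z + Z**2)
l = 528 (l = (-4)**2*(-5*(1 - 5) + 13) = 16*(-5*(-4) + 13) = 16*(20 + 13) = 16*33 = 528)
l**2 = 528**2 = 278784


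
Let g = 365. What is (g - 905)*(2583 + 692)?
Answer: -1768500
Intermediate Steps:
(g - 905)*(2583 + 692) = (365 - 905)*(2583 + 692) = -540*3275 = -1768500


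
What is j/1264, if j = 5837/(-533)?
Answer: -449/51824 ≈ -0.0086639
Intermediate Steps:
j = -449/41 (j = 5837*(-1/533) = -449/41 ≈ -10.951)
j/1264 = -449/41/1264 = -449/41*1/1264 = -449/51824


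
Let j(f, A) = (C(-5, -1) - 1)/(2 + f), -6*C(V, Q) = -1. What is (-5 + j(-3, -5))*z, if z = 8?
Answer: -100/3 ≈ -33.333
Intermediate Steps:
C(V, Q) = 1/6 (C(V, Q) = -1/6*(-1) = 1/6)
j(f, A) = -5/(6*(2 + f)) (j(f, A) = (1/6 - 1)/(2 + f) = -5/(6*(2 + f)))
(-5 + j(-3, -5))*z = (-5 - 5/(12 + 6*(-3)))*8 = (-5 - 5/(12 - 18))*8 = (-5 - 5/(-6))*8 = (-5 - 5*(-1/6))*8 = (-5 + 5/6)*8 = -25/6*8 = -100/3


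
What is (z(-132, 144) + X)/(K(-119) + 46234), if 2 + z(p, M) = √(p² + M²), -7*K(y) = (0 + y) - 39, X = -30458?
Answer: -53305/80949 + 7*√265/26983 ≈ -0.65428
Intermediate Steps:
K(y) = 39/7 - y/7 (K(y) = -((0 + y) - 39)/7 = -(y - 39)/7 = -(-39 + y)/7 = 39/7 - y/7)
z(p, M) = -2 + √(M² + p²) (z(p, M) = -2 + √(p² + M²) = -2 + √(M² + p²))
(z(-132, 144) + X)/(K(-119) + 46234) = ((-2 + √(144² + (-132)²)) - 30458)/((39/7 - ⅐*(-119)) + 46234) = ((-2 + √(20736 + 17424)) - 30458)/((39/7 + 17) + 46234) = ((-2 + √38160) - 30458)/(158/7 + 46234) = ((-2 + 12*√265) - 30458)/(323796/7) = (-30460 + 12*√265)*(7/323796) = -53305/80949 + 7*√265/26983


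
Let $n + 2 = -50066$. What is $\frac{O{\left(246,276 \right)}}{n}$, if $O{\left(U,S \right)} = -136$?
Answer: $\frac{34}{12517} \approx 0.0027163$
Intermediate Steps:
$n = -50068$ ($n = -2 - 50066 = -50068$)
$\frac{O{\left(246,276 \right)}}{n} = - \frac{136}{-50068} = \left(-136\right) \left(- \frac{1}{50068}\right) = \frac{34}{12517}$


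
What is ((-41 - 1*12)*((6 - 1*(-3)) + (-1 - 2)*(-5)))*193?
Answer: -245496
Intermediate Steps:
((-41 - 1*12)*((6 - 1*(-3)) + (-1 - 2)*(-5)))*193 = ((-41 - 12)*((6 + 3) - 3*(-5)))*193 = -53*(9 + 15)*193 = -53*24*193 = -1272*193 = -245496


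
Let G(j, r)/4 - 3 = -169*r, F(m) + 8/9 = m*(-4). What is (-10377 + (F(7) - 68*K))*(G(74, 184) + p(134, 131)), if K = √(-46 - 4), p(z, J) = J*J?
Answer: 3346877261/3 + 36451740*I*√2 ≈ 1.1156e+9 + 5.1551e+7*I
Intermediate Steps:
p(z, J) = J²
F(m) = -8/9 - 4*m (F(m) = -8/9 + m*(-4) = -8/9 - 4*m)
G(j, r) = 12 - 676*r (G(j, r) = 12 + 4*(-169*r) = 12 - 676*r)
K = 5*I*√2 (K = √(-50) = 5*I*√2 ≈ 7.0711*I)
(-10377 + (F(7) - 68*K))*(G(74, 184) + p(134, 131)) = (-10377 + ((-8/9 - 4*7) - 340*I*√2))*((12 - 676*184) + 131²) = (-10377 + ((-8/9 - 28) - 340*I*√2))*((12 - 124384) + 17161) = (-10377 + (-260/9 - 340*I*√2))*(-124372 + 17161) = (-93653/9 - 340*I*√2)*(-107211) = 3346877261/3 + 36451740*I*√2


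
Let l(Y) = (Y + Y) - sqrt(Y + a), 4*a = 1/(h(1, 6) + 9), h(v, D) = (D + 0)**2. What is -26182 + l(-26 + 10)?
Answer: -26214 - I*sqrt(14395)/30 ≈ -26214.0 - 3.9993*I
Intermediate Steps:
h(v, D) = D**2
a = 1/180 (a = 1/(4*(6**2 + 9)) = 1/(4*(36 + 9)) = (1/4)/45 = (1/4)*(1/45) = 1/180 ≈ 0.0055556)
l(Y) = -sqrt(1/180 + Y) + 2*Y (l(Y) = (Y + Y) - sqrt(Y + 1/180) = 2*Y - sqrt(1/180 + Y) = -sqrt(1/180 + Y) + 2*Y)
-26182 + l(-26 + 10) = -26182 + (2*(-26 + 10) - sqrt(5 + 900*(-26 + 10))/30) = -26182 + (2*(-16) - sqrt(5 + 900*(-16))/30) = -26182 + (-32 - sqrt(5 - 14400)/30) = -26182 + (-32 - I*sqrt(14395)/30) = -26214 - I*sqrt(14395)/30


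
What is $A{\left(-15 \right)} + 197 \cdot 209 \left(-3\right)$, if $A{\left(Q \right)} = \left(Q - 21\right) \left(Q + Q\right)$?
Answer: $-122439$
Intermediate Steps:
$A{\left(Q \right)} = 2 Q \left(-21 + Q\right)$ ($A{\left(Q \right)} = \left(-21 + Q\right) 2 Q = 2 Q \left(-21 + Q\right)$)
$A{\left(-15 \right)} + 197 \cdot 209 \left(-3\right) = 2 \left(-15\right) \left(-21 - 15\right) + 197 \cdot 209 \left(-3\right) = 2 \left(-15\right) \left(-36\right) + 197 \left(-627\right) = 1080 - 123519 = -122439$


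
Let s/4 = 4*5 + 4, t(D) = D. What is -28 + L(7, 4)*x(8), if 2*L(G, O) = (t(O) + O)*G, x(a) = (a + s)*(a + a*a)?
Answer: 209636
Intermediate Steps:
s = 96 (s = 4*(4*5 + 4) = 4*(20 + 4) = 4*24 = 96)
x(a) = (96 + a)*(a + a²) (x(a) = (a + 96)*(a + a*a) = (96 + a)*(a + a²))
L(G, O) = G*O (L(G, O) = ((O + O)*G)/2 = ((2*O)*G)/2 = (2*G*O)/2 = G*O)
-28 + L(7, 4)*x(8) = -28 + (7*4)*(8*(96 + 8² + 97*8)) = -28 + 28*(8*(96 + 64 + 776)) = -28 + 28*(8*936) = -28 + 28*7488 = -28 + 209664 = 209636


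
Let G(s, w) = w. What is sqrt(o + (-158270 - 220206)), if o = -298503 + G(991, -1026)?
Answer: I*sqrt(678005) ≈ 823.41*I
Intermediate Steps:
o = -299529 (o = -298503 - 1026 = -299529)
sqrt(o + (-158270 - 220206)) = sqrt(-299529 + (-158270 - 220206)) = sqrt(-299529 - 378476) = sqrt(-678005) = I*sqrt(678005)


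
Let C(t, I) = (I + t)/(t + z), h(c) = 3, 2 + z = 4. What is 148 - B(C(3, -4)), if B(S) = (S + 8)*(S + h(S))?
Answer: 3154/25 ≈ 126.16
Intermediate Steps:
z = 2 (z = -2 + 4 = 2)
C(t, I) = (I + t)/(2 + t) (C(t, I) = (I + t)/(t + 2) = (I + t)/(2 + t))
B(S) = (3 + S)*(8 + S) (B(S) = (S + 8)*(S + 3) = (8 + S)*(3 + S) = (3 + S)*(8 + S))
148 - B(C(3, -4)) = 148 - (24 + ((-4 + 3)/(2 + 3))**2 + 11*((-4 + 3)/(2 + 3))) = 148 - (24 + (-1/5)**2 + 11*(-1/5)) = 148 - (24 + 1/25 - 11/5) = 148 - 1*546/25 = 148 - 546/25 = 3154/25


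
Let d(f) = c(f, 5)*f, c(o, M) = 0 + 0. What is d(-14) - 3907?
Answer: -3907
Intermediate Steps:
c(o, M) = 0
d(f) = 0 (d(f) = 0*f = 0)
d(-14) - 3907 = 0 - 3907 = -3907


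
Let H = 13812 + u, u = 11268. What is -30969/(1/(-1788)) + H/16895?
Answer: 187103925804/3379 ≈ 5.5373e+7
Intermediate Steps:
H = 25080 (H = 13812 + 11268 = 25080)
-30969/(1/(-1788)) + H/16895 = -30969/(1/(-1788)) + 25080/16895 = -30969/(-1/1788) + 25080*(1/16895) = -30969*(-1788) + 5016/3379 = 55372572 + 5016/3379 = 187103925804/3379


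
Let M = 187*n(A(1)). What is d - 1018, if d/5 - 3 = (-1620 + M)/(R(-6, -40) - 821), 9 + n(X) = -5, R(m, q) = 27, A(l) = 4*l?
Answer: -387596/397 ≈ -976.31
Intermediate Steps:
n(X) = -14 (n(X) = -9 - 5 = -14)
M = -2618 (M = 187*(-14) = -2618)
d = 16550/397 (d = 15 + 5*((-1620 - 2618)/(27 - 821)) = 15 + 5*(-4238/(-794)) = 15 + 5*(-4238*(-1/794)) = 15 + 5*(2119/397) = 15 + 10595/397 = 16550/397 ≈ 41.688)
d - 1018 = 16550/397 - 1018 = -387596/397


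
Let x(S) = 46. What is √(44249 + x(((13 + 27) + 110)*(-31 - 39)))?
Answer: √44295 ≈ 210.46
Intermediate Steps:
√(44249 + x(((13 + 27) + 110)*(-31 - 39))) = √(44249 + 46) = √44295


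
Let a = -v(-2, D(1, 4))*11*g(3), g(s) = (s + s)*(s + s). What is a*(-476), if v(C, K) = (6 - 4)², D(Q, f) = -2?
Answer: 753984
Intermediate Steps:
v(C, K) = 4 (v(C, K) = 2² = 4)
g(s) = 4*s² (g(s) = (2*s)*(2*s) = 4*s²)
a = -1584 (a = -4*11*4*3² = -44*4*9 = -44*36 = -1*1584 = -1584)
a*(-476) = -1584*(-476) = 753984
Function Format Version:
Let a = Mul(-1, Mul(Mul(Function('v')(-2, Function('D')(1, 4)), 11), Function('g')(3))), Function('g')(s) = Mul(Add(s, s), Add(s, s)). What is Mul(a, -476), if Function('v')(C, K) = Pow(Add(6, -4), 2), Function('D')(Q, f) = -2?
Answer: 753984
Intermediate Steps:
Function('v')(C, K) = 4 (Function('v')(C, K) = Pow(2, 2) = 4)
Function('g')(s) = Mul(4, Pow(s, 2)) (Function('g')(s) = Mul(Mul(2, s), Mul(2, s)) = Mul(4, Pow(s, 2)))
a = -1584 (a = Mul(-1, Mul(Mul(4, 11), Mul(4, Pow(3, 2)))) = Mul(-1, Mul(44, Mul(4, 9))) = Mul(-1, Mul(44, 36)) = Mul(-1, 1584) = -1584)
Mul(a, -476) = Mul(-1584, -476) = 753984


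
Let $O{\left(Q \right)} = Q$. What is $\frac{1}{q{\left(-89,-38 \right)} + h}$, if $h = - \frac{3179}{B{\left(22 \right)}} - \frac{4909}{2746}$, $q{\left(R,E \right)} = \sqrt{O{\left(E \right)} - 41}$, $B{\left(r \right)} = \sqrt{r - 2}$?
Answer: $- \frac{13730}{24545 + 4364767 \sqrt{5} - 13730 i \sqrt{79}} \approx -0.001403 - 1.7499 \cdot 10^{-5} i$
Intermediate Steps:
$B{\left(r \right)} = \sqrt{-2 + r}$
$q{\left(R,E \right)} = \sqrt{-41 + E}$ ($q{\left(R,E \right)} = \sqrt{E - 41} = \sqrt{-41 + E}$)
$h = - \frac{4909}{2746} - \frac{3179 \sqrt{5}}{10}$ ($h = - \frac{3179}{\sqrt{-2 + 22}} - \frac{4909}{2746} = - \frac{3179}{\sqrt{20}} - \frac{4909}{2746} = - \frac{3179}{2 \sqrt{5}} - \frac{4909}{2746} = - 3179 \frac{\sqrt{5}}{10} - \frac{4909}{2746} = - \frac{3179 \sqrt{5}}{10} - \frac{4909}{2746} = - \frac{4909}{2746} - \frac{3179 \sqrt{5}}{10} \approx -712.63$)
$\frac{1}{q{\left(-89,-38 \right)} + h} = \frac{1}{\sqrt{-41 - 38} - \left(\frac{4909}{2746} + \frac{3179 \sqrt{5}}{10}\right)} = \frac{1}{\sqrt{-79} - \left(\frac{4909}{2746} + \frac{3179 \sqrt{5}}{10}\right)} = \frac{1}{i \sqrt{79} - \left(\frac{4909}{2746} + \frac{3179 \sqrt{5}}{10}\right)} = \frac{1}{- \frac{4909}{2746} - \frac{3179 \sqrt{5}}{10} + i \sqrt{79}}$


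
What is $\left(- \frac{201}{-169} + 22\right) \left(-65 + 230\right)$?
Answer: $\frac{646635}{169} \approx 3826.2$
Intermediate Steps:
$\left(- \frac{201}{-169} + 22\right) \left(-65 + 230\right) = \left(\left(-201\right) \left(- \frac{1}{169}\right) + 22\right) 165 = \left(\frac{201}{169} + 22\right) 165 = \frac{3919}{169} \cdot 165 = \frac{646635}{169}$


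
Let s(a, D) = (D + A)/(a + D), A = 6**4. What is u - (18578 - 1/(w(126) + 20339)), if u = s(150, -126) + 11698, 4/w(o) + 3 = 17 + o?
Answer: -9725869155/1423732 ≈ -6831.3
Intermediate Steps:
w(o) = 4/(14 + o) (w(o) = 4/(-3 + (17 + o)) = 4/(14 + o))
A = 1296
s(a, D) = (1296 + D)/(D + a) (s(a, D) = (D + 1296)/(a + D) = (1296 + D)/(D + a))
u = 46987/4 (u = (1296 - 126)/(-126 + 150) + 11698 = 1170/24 + 11698 = (1/24)*1170 + 11698 = 195/4 + 11698 = 46987/4 ≈ 11747.)
u - (18578 - 1/(w(126) + 20339)) = 46987/4 - (18578 - 1/(4/(14 + 126) + 20339)) = 46987/4 - (18578 - 1/(4/140 + 20339)) = 46987/4 - (18578 - 1/(4*(1/140) + 20339)) = 46987/4 - (18578 - 1/(1/35 + 20339)) = 46987/4 - (18578 - 1/711866/35) = 46987/4 - (18578 - 1*35/711866) = 46987/4 - (18578 - 35/711866) = 46987/4 - 1*13225046513/711866 = 46987/4 - 13225046513/711866 = -9725869155/1423732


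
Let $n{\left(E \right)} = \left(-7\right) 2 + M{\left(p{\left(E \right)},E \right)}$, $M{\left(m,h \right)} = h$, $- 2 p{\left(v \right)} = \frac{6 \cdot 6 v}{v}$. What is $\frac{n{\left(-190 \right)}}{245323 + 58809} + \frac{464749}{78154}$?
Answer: $\frac{35332274863}{5942283082} \approx 5.9459$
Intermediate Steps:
$p{\left(v \right)} = -18$ ($p{\left(v \right)} = - \frac{6 \cdot 6 v \frac{1}{v}}{2} = - \frac{36 v \frac{1}{v}}{2} = \left(- \frac{1}{2}\right) 36 = -18$)
$n{\left(E \right)} = -14 + E$ ($n{\left(E \right)} = \left(-7\right) 2 + E = -14 + E$)
$\frac{n{\left(-190 \right)}}{245323 + 58809} + \frac{464749}{78154} = \frac{-14 - 190}{245323 + 58809} + \frac{464749}{78154} = - \frac{204}{304132} + 464749 \cdot \frac{1}{78154} = \left(-204\right) \frac{1}{304132} + \frac{464749}{78154} = - \frac{51}{76033} + \frac{464749}{78154} = \frac{35332274863}{5942283082}$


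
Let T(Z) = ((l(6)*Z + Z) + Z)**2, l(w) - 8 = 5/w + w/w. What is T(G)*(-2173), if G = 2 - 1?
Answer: -10954093/36 ≈ -3.0428e+5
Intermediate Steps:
l(w) = 9 + 5/w (l(w) = 8 + (5/w + w/w) = 8 + (5/w + 1) = 8 + (1 + 5/w) = 9 + 5/w)
G = 1
T(Z) = 5041*Z**2/36 (T(Z) = (((9 + 5/6)*Z + Z) + Z)**2 = ((59*Z/6 + Z) + Z)**2 = (65*Z/6 + Z)**2 = (71*Z/6)**2 = 5041*Z**2/36)
T(G)*(-2173) = ((5041/36)*1**2)*(-2173) = ((5041/36)*1)*(-2173) = (5041/36)*(-2173) = -10954093/36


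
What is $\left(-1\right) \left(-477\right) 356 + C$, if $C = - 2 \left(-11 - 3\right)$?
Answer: $169840$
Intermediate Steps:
$C = 28$ ($C = \left(-2\right) \left(-14\right) = 28$)
$\left(-1\right) \left(-477\right) 356 + C = \left(-1\right) \left(-477\right) 356 + 28 = 477 \cdot 356 + 28 = 169812 + 28 = 169840$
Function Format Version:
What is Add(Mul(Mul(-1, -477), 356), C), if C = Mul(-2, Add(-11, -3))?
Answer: 169840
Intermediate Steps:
C = 28 (C = Mul(-2, -14) = 28)
Add(Mul(Mul(-1, -477), 356), C) = Add(Mul(Mul(-1, -477), 356), 28) = Add(Mul(477, 356), 28) = Add(169812, 28) = 169840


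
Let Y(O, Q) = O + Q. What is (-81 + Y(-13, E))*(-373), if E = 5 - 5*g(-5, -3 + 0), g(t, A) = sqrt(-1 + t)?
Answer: 33197 + 1865*I*sqrt(6) ≈ 33197.0 + 4568.3*I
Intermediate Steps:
E = 5 - 5*I*sqrt(6) (E = 5 - 5*sqrt(-1 - 5) = 5 - 5*I*sqrt(6) ≈ 5.0 - 12.247*I)
(-81 + Y(-13, E))*(-373) = (-81 + (-13 + (5 - 5*I*sqrt(6))))*(-373) = (-81 + (-8 - 5*I*sqrt(6)))*(-373) = (-89 - 5*I*sqrt(6))*(-373) = 33197 + 1865*I*sqrt(6)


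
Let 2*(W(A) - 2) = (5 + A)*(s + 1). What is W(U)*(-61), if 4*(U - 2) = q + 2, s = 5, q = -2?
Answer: -1403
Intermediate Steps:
U = 2 (U = 2 + (-2 + 2)/4 = 2 + (1/4)*0 = 2 + 0 = 2)
W(A) = 17 + 3*A (W(A) = 2 + ((5 + A)*(5 + 1))/2 = 2 + ((5 + A)*6)/2 = 2 + (30 + 6*A)/2 = 2 + (15 + 3*A) = 17 + 3*A)
W(U)*(-61) = (17 + 3*2)*(-61) = (17 + 6)*(-61) = 23*(-61) = -1403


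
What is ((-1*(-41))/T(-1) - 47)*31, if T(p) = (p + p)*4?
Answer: -12927/8 ≈ -1615.9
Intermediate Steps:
T(p) = 8*p (T(p) = (2*p)*4 = 8*p)
((-1*(-41))/T(-1) - 47)*31 = ((-1*(-41))/((8*(-1))) - 47)*31 = (41/(-8) - 47)*31 = (41*(-1/8) - 47)*31 = (-41/8 - 47)*31 = -417/8*31 = -12927/8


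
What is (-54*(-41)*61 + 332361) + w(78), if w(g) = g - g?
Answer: 467415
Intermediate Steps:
w(g) = 0
(-54*(-41)*61 + 332361) + w(78) = (-54*(-41)*61 + 332361) + 0 = (2214*61 + 332361) + 0 = (135054 + 332361) + 0 = 467415 + 0 = 467415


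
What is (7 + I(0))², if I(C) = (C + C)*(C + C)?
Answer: 49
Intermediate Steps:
I(C) = 4*C² (I(C) = (2*C)*(2*C) = 4*C²)
(7 + I(0))² = (7 + 4*0²)² = (7 + 4*0)² = (7 + 0)² = 7² = 49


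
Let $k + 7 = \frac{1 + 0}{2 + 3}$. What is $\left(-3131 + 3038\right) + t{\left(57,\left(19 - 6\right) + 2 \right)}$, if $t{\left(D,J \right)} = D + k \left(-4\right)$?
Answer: $- \frac{44}{5} \approx -8.8$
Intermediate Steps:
$k = - \frac{34}{5}$ ($k = -7 + \frac{1 + 0}{2 + 3} = -7 + 1 \cdot \frac{1}{5} = -7 + \frac{1}{5} = - \frac{34}{5} \approx -6.8$)
$t{\left(D,J \right)} = \frac{136}{5} + D$ ($t{\left(D,J \right)} = D - - \frac{136}{5} = D + \frac{136}{5} = \frac{136}{5} + D$)
$\left(-3131 + 3038\right) + t{\left(57,\left(19 - 6\right) + 2 \right)} = \left(-3131 + 3038\right) + \left(\frac{136}{5} + 57\right) = -93 + \frac{421}{5} = - \frac{44}{5}$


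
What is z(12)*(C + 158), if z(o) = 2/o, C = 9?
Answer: 167/6 ≈ 27.833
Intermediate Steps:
z(12)*(C + 158) = (2/12)*(9 + 158) = (2*(1/12))*167 = (1/6)*167 = 167/6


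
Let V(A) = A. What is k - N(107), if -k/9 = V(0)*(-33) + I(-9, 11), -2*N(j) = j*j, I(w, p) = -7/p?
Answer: 126065/22 ≈ 5730.2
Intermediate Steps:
N(j) = -j²/2 (N(j) = -j*j/2 = -j²/2)
k = 63/11 (k = -9*(0*(-33) - 7/11) = -9*(0 - 7*1/11) = -9*(0 - 7/11) = -9*(-7/11) = 63/11 ≈ 5.7273)
k - N(107) = 63/11 - (-1)*107²/2 = 63/11 - (-1)*11449/2 = 63/11 - 1*(-11449/2) = 63/11 + 11449/2 = 126065/22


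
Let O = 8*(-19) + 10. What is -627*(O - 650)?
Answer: 496584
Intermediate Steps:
O = -142 (O = -152 + 10 = -142)
-627*(O - 650) = -627*(-142 - 650) = -627*(-792) = 496584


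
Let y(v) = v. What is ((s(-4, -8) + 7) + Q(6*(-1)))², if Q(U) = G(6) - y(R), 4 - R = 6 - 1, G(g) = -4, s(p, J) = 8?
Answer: 144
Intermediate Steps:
R = -1 (R = 4 - (6 - 1) = 4 - 1*5 = 4 - 5 = -1)
Q(U) = -3 (Q(U) = -4 - 1*(-1) = -4 + 1 = -3)
((s(-4, -8) + 7) + Q(6*(-1)))² = ((8 + 7) - 3)² = (15 - 3)² = 12² = 144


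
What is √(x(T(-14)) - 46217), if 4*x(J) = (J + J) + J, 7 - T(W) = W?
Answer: I*√184805/2 ≈ 214.94*I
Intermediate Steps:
T(W) = 7 - W
x(J) = 3*J/4 (x(J) = ((J + J) + J)/4 = (2*J + J)/4 = (3*J)/4 = 3*J/4)
√(x(T(-14)) - 46217) = √(3*(7 - 1*(-14))/4 - 46217) = √(3*(7 + 14)/4 - 46217) = √((¾)*21 - 46217) = √(63/4 - 46217) = √(-184805/4) = I*√184805/2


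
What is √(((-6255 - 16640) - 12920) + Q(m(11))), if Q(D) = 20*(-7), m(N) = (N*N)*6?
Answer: 3*I*√3995 ≈ 189.62*I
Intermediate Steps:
m(N) = 6*N² (m(N) = N²*6 = 6*N²)
Q(D) = -140
√(((-6255 - 16640) - 12920) + Q(m(11))) = √(((-6255 - 16640) - 12920) - 140) = √((-22895 - 12920) - 140) = √(-35815 - 140) = √(-35955) = 3*I*√3995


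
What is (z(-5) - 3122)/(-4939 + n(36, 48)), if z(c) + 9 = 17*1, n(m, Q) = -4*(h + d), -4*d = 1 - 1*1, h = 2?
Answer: 1038/1649 ≈ 0.62947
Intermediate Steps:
d = 0 (d = -(1 - 1*1)/4 = -(1 - 1)/4 = -¼*0 = 0)
n(m, Q) = -8 (n(m, Q) = -4*(2 + 0) = -4*2 = -8)
z(c) = 8 (z(c) = -9 + 17*1 = -9 + 17 = 8)
(z(-5) - 3122)/(-4939 + n(36, 48)) = (8 - 3122)/(-4939 - 8) = -3114/(-4947) = -3114*(-1/4947) = 1038/1649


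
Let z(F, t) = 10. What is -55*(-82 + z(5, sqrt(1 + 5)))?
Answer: 3960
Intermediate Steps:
-55*(-82 + z(5, sqrt(1 + 5))) = -55*(-82 + 10) = -55*(-72) = 3960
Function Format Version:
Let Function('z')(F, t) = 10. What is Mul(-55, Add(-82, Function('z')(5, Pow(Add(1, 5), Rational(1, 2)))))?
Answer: 3960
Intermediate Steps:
Mul(-55, Add(-82, Function('z')(5, Pow(Add(1, 5), Rational(1, 2))))) = Mul(-55, Add(-82, 10)) = Mul(-55, -72) = 3960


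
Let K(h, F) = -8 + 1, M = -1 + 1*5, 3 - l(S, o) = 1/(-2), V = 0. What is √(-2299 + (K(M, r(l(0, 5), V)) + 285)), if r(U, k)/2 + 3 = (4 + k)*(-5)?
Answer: I*√2021 ≈ 44.956*I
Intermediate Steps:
l(S, o) = 7/2 (l(S, o) = 3 - 1/(-2) = 3 - 1*(-½) = 3 + ½ = 7/2)
r(U, k) = -46 - 10*k (r(U, k) = -6 + 2*((4 + k)*(-5)) = -6 + 2*(-20 - 5*k) = -6 + (-40 - 10*k) = -46 - 10*k)
M = 4 (M = -1 + 5 = 4)
K(h, F) = -7
√(-2299 + (K(M, r(l(0, 5), V)) + 285)) = √(-2299 + (-7 + 285)) = √(-2299 + 278) = √(-2021) = I*√2021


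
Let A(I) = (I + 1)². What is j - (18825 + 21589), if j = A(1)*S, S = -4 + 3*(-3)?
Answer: -40466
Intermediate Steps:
S = -13 (S = -4 - 9 = -13)
A(I) = (1 + I)²
j = -52 (j = (1 + 1)²*(-13) = 2²*(-13) = 4*(-13) = -52)
j - (18825 + 21589) = -52 - (18825 + 21589) = -52 - 1*40414 = -52 - 40414 = -40466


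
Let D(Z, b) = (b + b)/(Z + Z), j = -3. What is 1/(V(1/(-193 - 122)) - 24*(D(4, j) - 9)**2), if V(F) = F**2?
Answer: -198450/452763673 ≈ -0.00043831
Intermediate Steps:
D(Z, b) = b/Z (D(Z, b) = (2*b)/((2*Z)) = (2*b)*(1/(2*Z)) = b/Z)
1/(V(1/(-193 - 122)) - 24*(D(4, j) - 9)**2) = 1/((1/(-193 - 122))**2 - 24*(-3/4 - 9)**2) = 1/((1/(-315))**2 - 24*(-3*1/4 - 9)**2) = 1/((-1/315)**2 - 24*(-3/4 - 9)**2) = 1/(1/99225 - 24*(-39/4)**2) = 1/(1/99225 - 24*1521/16) = 1/(1/99225 - 4563/2) = 1/(-452763673/198450) = -198450/452763673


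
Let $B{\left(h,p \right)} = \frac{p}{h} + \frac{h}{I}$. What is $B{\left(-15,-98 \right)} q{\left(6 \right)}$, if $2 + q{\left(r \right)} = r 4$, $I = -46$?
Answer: $\frac{52063}{345} \approx 150.91$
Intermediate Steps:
$B{\left(h,p \right)} = - \frac{h}{46} + \frac{p}{h}$ ($B{\left(h,p \right)} = \frac{p}{h} + \frac{h}{-46} = \frac{p}{h} + h \left(- \frac{1}{46}\right) = \frac{p}{h} - \frac{h}{46} = - \frac{h}{46} + \frac{p}{h}$)
$q{\left(r \right)} = -2 + 4 r$ ($q{\left(r \right)} = -2 + r 4 = -2 + 4 r$)
$B{\left(-15,-98 \right)} q{\left(6 \right)} = \left(\left(- \frac{1}{46}\right) \left(-15\right) - \frac{98}{-15}\right) \left(-2 + 4 \cdot 6\right) = \left(\frac{15}{46} - - \frac{98}{15}\right) \left(-2 + 24\right) = \left(\frac{15}{46} + \frac{98}{15}\right) 22 = \frac{4733}{690} \cdot 22 = \frac{52063}{345}$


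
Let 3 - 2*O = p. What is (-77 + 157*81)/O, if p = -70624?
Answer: 25280/70627 ≈ 0.35794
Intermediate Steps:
O = 70627/2 (O = 3/2 - 1/2*(-70624) = 3/2 + 35312 = 70627/2 ≈ 35314.)
(-77 + 157*81)/O = (-77 + 157*81)/(70627/2) = (-77 + 12717)*(2/70627) = 12640*(2/70627) = 25280/70627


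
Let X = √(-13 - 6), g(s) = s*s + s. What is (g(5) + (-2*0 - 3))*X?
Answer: 27*I*√19 ≈ 117.69*I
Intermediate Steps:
g(s) = s + s² (g(s) = s² + s = s + s²)
X = I*√19 (X = √(-19) = I*√19 ≈ 4.3589*I)
(g(5) + (-2*0 - 3))*X = (5*(1 + 5) + (-2*0 - 3))*(I*√19) = (5*6 + (0 - 3))*(I*√19) = (30 - 3)*(I*√19) = 27*(I*√19) = 27*I*√19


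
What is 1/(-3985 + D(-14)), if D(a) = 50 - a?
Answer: -1/3921 ≈ -0.00025504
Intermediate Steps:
1/(-3985 + D(-14)) = 1/(-3985 + (50 - 1*(-14))) = 1/(-3985 + (50 + 14)) = 1/(-3985 + 64) = 1/(-3921) = -1/3921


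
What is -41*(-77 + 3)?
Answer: 3034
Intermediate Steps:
-41*(-77 + 3) = -41*(-74) = 3034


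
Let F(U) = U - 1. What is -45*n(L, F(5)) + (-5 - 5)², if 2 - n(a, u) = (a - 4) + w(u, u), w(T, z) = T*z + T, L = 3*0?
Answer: 730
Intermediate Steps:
L = 0
w(T, z) = T + T*z
F(U) = -1 + U
n(a, u) = 6 - a - u*(1 + u) (n(a, u) = 2 - ((a - 4) + u*(1 + u)) = 2 - ((-4 + a) + u*(1 + u)) = 2 - (-4 + a + u*(1 + u)) = 2 + (4 - a - u*(1 + u)) = 6 - a - u*(1 + u))
-45*n(L, F(5)) + (-5 - 5)² = -45*(6 - 1*0 - (-1 + 5)*(1 + (-1 + 5))) + (-5 - 5)² = -45*(6 + 0 - 1*4*(1 + 4)) + (-10)² = -45*(6 + 0 - 1*4*5) + 100 = -45*(6 + 0 - 20) + 100 = -45*(-14) + 100 = 630 + 100 = 730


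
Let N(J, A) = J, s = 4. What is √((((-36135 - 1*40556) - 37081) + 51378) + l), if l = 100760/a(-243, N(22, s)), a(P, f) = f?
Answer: I*√57814 ≈ 240.45*I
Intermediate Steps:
l = 4580 (l = 100760/22 = 100760*(1/22) = 4580)
√((((-36135 - 1*40556) - 37081) + 51378) + l) = √((((-36135 - 1*40556) - 37081) + 51378) + 4580) = √((((-36135 - 40556) - 37081) + 51378) + 4580) = √(((-76691 - 37081) + 51378) + 4580) = √((-113772 + 51378) + 4580) = √(-62394 + 4580) = √(-57814) = I*√57814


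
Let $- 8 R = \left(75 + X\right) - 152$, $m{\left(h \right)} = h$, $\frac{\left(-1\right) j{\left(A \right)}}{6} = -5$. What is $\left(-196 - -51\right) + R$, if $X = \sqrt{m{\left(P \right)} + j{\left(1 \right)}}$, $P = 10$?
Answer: $- \frac{1083}{8} - \frac{\sqrt{10}}{4} \approx -136.17$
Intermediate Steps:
$j{\left(A \right)} = 30$ ($j{\left(A \right)} = \left(-6\right) \left(-5\right) = 30$)
$X = 2 \sqrt{10}$ ($X = \sqrt{10 + 30} = \sqrt{40} = 2 \sqrt{10} \approx 6.3246$)
$R = \frac{77}{8} - \frac{\sqrt{10}}{4}$ ($R = - \frac{\left(75 + 2 \sqrt{10}\right) - 152}{8} = - \frac{-77 + 2 \sqrt{10}}{8} = \frac{77}{8} - \frac{\sqrt{10}}{4} \approx 8.8344$)
$\left(-196 - -51\right) + R = \left(-196 - -51\right) + \left(\frac{77}{8} - \frac{\sqrt{10}}{4}\right) = \left(-196 + 51\right) + \left(\frac{77}{8} - \frac{\sqrt{10}}{4}\right) = -145 + \left(\frac{77}{8} - \frac{\sqrt{10}}{4}\right) = - \frac{1083}{8} - \frac{\sqrt{10}}{4}$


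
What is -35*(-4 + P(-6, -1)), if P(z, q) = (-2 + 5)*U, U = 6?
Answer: -490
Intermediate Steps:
P(z, q) = 18 (P(z, q) = (-2 + 5)*6 = 3*6 = 18)
-35*(-4 + P(-6, -1)) = -35*(-4 + 18) = -35*14 = -490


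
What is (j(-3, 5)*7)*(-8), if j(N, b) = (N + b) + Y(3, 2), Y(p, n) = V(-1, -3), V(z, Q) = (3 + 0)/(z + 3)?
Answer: -196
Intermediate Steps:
V(z, Q) = 3/(3 + z)
Y(p, n) = 3/2 (Y(p, n) = 3/(3 - 1) = 3/2)
j(N, b) = 3/2 + N + b (j(N, b) = (N + b) + 3/2 = 3/2 + N + b)
(j(-3, 5)*7)*(-8) = ((3/2 - 3 + 5)*7)*(-8) = ((7/2)*7)*(-8) = (49/2)*(-8) = -196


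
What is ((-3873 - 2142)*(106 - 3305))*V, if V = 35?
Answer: 673469475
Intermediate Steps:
((-3873 - 2142)*(106 - 3305))*V = ((-3873 - 2142)*(106 - 3305))*35 = -6015*(-3199)*35 = 19241985*35 = 673469475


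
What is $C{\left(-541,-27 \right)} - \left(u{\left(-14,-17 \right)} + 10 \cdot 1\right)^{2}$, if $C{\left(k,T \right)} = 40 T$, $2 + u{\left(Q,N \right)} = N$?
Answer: $-1161$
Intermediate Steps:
$u{\left(Q,N \right)} = -2 + N$
$C{\left(-541,-27 \right)} - \left(u{\left(-14,-17 \right)} + 10 \cdot 1\right)^{2} = 40 \left(-27\right) - \left(\left(-2 - 17\right) + 10 \cdot 1\right)^{2} = -1080 - \left(-19 + 10\right)^{2} = -1080 - \left(-9\right)^{2} = -1080 - 81 = -1161$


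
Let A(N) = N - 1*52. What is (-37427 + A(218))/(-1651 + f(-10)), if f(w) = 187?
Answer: 37261/1464 ≈ 25.452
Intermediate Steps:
A(N) = -52 + N (A(N) = N - 52 = -52 + N)
(-37427 + A(218))/(-1651 + f(-10)) = (-37427 + (-52 + 218))/(-1651 + 187) = (-37427 + 166)/(-1464) = -37261*(-1/1464) = 37261/1464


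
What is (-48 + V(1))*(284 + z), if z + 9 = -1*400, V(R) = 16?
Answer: 4000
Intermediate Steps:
z = -409 (z = -9 - 1*400 = -9 - 400 = -409)
(-48 + V(1))*(284 + z) = (-48 + 16)*(284 - 409) = -32*(-125) = 4000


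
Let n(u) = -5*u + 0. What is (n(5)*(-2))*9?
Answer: 450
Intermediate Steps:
n(u) = -5*u
(n(5)*(-2))*9 = (-5*5*(-2))*9 = -25*(-2)*9 = 50*9 = 450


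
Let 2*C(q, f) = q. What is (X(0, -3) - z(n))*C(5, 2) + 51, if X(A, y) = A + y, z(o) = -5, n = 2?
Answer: 56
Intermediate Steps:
C(q, f) = q/2
(X(0, -3) - z(n))*C(5, 2) + 51 = ((0 - 3) - 1*(-5))*((1/2)*5) + 51 = (-3 + 5)*(5/2) + 51 = 2*(5/2) + 51 = 5 + 51 = 56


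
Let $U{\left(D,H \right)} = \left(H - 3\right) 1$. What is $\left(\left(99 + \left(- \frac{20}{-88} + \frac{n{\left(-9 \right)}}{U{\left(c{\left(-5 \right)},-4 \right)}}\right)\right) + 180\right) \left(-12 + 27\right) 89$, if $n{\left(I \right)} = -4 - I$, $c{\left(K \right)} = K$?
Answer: $\frac{57259485}{154} \approx 3.7182 \cdot 10^{5}$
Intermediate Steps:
$U{\left(D,H \right)} = -3 + H$ ($U{\left(D,H \right)} = \left(-3 + H\right) 1 = -3 + H$)
$\left(\left(99 + \left(- \frac{20}{-88} + \frac{n{\left(-9 \right)}}{U{\left(c{\left(-5 \right)},-4 \right)}}\right)\right) + 180\right) \left(-12 + 27\right) 89 = \left(\left(99 + \left(- \frac{20}{-88} + \frac{-4 - -9}{-3 - 4}\right)\right) + 180\right) \left(-12 + 27\right) 89 = \left(\left(99 + \left(\left(-20\right) \left(- \frac{1}{88}\right) + \frac{-4 + 9}{-7}\right)\right) + 180\right) 15 \cdot 89 = \left(\left(99 + \left(\frac{5}{22} + 5 \left(- \frac{1}{7}\right)\right)\right) + 180\right) 15 \cdot 89 = \left(\left(99 + \left(\frac{5}{22} - \frac{5}{7}\right)\right) + 180\right) 15 \cdot 89 = \left(\left(99 - \frac{75}{154}\right) + 180\right) 15 \cdot 89 = \left(\frac{15171}{154} + 180\right) 15 \cdot 89 = \frac{42891}{154} \cdot 15 \cdot 89 = \frac{643365}{154} \cdot 89 = \frac{57259485}{154}$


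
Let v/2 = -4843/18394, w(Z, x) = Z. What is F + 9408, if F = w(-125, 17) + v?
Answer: 85370908/9197 ≈ 9282.5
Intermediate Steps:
v = -4843/9197 (v = 2*(-4843/18394) = -4843/9197 ≈ -0.52658)
F = -1154468/9197 (F = -125 - 4843/9197 = -1154468/9197 ≈ -125.53)
F + 9408 = -1154468/9197 + 9408 = 85370908/9197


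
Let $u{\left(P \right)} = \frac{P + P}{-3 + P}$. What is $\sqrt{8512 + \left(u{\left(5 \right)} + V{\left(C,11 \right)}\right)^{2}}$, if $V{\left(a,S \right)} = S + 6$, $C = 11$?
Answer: $2 \sqrt{2249} \approx 94.847$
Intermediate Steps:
$u{\left(P \right)} = \frac{2 P}{-3 + P}$
$V{\left(a,S \right)} = 6 + S$
$\sqrt{8512 + \left(u{\left(5 \right)} + V{\left(C,11 \right)}\right)^{2}} = \sqrt{8512 + \left(2 \cdot 5 \frac{1}{-3 + 5} + \left(6 + 11\right)\right)^{2}} = \sqrt{8512 + \left(2 \cdot 5 \cdot \frac{1}{2} + 17\right)^{2}} = \sqrt{8512 + \left(5 + 17\right)^{2}} = \sqrt{8512 + 22^{2}} = \sqrt{8512 + 484} = \sqrt{8996} = 2 \sqrt{2249}$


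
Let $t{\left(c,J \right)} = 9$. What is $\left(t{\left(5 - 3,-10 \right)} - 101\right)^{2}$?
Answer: $8464$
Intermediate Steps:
$\left(t{\left(5 - 3,-10 \right)} - 101\right)^{2} = \left(9 - 101\right)^{2} = \left(-92\right)^{2} = 8464$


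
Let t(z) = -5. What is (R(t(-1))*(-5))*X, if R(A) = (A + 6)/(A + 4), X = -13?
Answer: -65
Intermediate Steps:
R(A) = (6 + A)/(4 + A)
(R(t(-1))*(-5))*X = (((6 - 5)/(4 - 5))*(-5))*(-13) = ((1/(-1))*(-5))*(-13) = (-1*1*(-5))*(-13) = -1*(-5)*(-13) = 5*(-13) = -65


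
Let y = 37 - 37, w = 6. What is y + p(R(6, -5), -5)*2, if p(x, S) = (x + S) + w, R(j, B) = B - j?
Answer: -20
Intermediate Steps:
y = 0
p(x, S) = 6 + S + x (p(x, S) = (x + S) + 6 = (S + x) + 6 = 6 + S + x)
y + p(R(6, -5), -5)*2 = 0 + (6 - 5 + (-5 - 1*6))*2 = 0 + (6 - 5 + (-5 - 6))*2 = 0 + (6 - 5 - 11)*2 = 0 - 10*2 = 0 - 20 = -20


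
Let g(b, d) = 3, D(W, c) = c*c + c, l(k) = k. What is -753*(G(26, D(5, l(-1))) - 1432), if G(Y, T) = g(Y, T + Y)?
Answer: 1076037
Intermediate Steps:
D(W, c) = c + c² (D(W, c) = c² + c = c + c²)
G(Y, T) = 3
-753*(G(26, D(5, l(-1))) - 1432) = -753*(3 - 1432) = -753*(-1429) = 1076037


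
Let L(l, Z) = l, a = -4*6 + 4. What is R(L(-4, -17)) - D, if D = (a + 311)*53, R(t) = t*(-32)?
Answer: -15295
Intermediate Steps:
a = -20 (a = -24 + 4 = -20)
R(t) = -32*t
D = 15423 (D = (-20 + 311)*53 = 291*53 = 15423)
R(L(-4, -17)) - D = -32*(-4) - 1*15423 = 128 - 15423 = -15295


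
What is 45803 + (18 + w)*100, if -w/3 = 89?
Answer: 20903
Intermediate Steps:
w = -267 (w = -3*89 = -267)
45803 + (18 + w)*100 = 45803 + (18 - 267)*100 = 45803 - 249*100 = 45803 - 24900 = 20903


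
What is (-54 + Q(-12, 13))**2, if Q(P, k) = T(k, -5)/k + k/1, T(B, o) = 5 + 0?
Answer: 278784/169 ≈ 1649.6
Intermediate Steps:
T(B, o) = 5
Q(P, k) = k + 5/k (Q(P, k) = 5/k + k/1 = 5/k + k*1 = 5/k + k = k + 5/k)
(-54 + Q(-12, 13))**2 = (-54 + (13 + 5/13))**2 = (-54 + 174/13)**2 = (-528/13)**2 = 278784/169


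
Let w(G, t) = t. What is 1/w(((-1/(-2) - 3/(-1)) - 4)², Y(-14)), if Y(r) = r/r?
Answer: 1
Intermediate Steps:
Y(r) = 1
1/w(((-1/(-2) - 3/(-1)) - 4)², Y(-14)) = 1/1 = 1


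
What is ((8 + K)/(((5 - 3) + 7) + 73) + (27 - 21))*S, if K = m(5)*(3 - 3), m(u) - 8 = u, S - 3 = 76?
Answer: 19750/41 ≈ 481.71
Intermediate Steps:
S = 79 (S = 3 + 76 = 79)
m(u) = 8 + u
K = 0 (K = (8 + 5)*(3 - 3) = 13*0 = 0)
((8 + K)/(((5 - 3) + 7) + 73) + (27 - 21))*S = ((8 + 0)/(((5 - 3) + 7) + 73) + (27 - 21))*79 = (8/((2 + 7) + 73) + 6)*79 = (8/(9 + 73) + 6)*79 = (8/82 + 6)*79 = (8*(1/82) + 6)*79 = (4/41 + 6)*79 = (250/41)*79 = 19750/41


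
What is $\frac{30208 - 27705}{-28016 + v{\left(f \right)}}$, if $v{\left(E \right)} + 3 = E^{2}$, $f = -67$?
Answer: $- \frac{2503}{23530} \approx -0.10637$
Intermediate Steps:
$v{\left(E \right)} = -3 + E^{2}$
$\frac{30208 - 27705}{-28016 + v{\left(f \right)}} = \frac{30208 - 27705}{-28016 - \left(3 - \left(-67\right)^{2}\right)} = \frac{2503}{-28016 + \left(-3 + 4489\right)} = \frac{2503}{-28016 + 4486} = \frac{2503}{-23530} = 2503 \left(- \frac{1}{23530}\right) = - \frac{2503}{23530}$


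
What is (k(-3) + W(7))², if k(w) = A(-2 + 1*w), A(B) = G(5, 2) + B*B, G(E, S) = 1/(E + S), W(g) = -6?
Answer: 17956/49 ≈ 366.45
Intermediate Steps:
A(B) = ⅐ + B² (A(B) = 1/(5 + 2) + B*B = 1/7 + B² = ⅐ + B²)
k(w) = ⅐ + (-2 + w)² (k(w) = ⅐ + (-2 + 1*w)² = ⅐ + (-2 + w)²)
(k(-3) + W(7))² = ((⅐ + (-2 - 3)²) - 6)² = ((⅐ + (-5)²) - 6)² = ((⅐ + 25) - 6)² = (176/7 - 6)² = (134/7)² = 17956/49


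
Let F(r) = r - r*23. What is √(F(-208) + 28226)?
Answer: √32802 ≈ 181.11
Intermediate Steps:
F(r) = -22*r (F(r) = r - 23*r = -22*r)
√(F(-208) + 28226) = √(-22*(-208) + 28226) = √(4576 + 28226) = √32802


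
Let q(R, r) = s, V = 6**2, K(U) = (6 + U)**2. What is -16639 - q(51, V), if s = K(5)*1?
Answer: -16760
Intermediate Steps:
V = 36
s = 121 (s = (6 + 5)**2*1 = 11**2*1 = 121*1 = 121)
q(R, r) = 121
-16639 - q(51, V) = -16639 - 1*121 = -16639 - 121 = -16760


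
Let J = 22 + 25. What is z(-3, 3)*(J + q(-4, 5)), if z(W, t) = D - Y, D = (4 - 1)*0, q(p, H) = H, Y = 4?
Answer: -208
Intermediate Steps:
D = 0 (D = 3*0 = 0)
z(W, t) = -4 (z(W, t) = 0 - 1*4 = 0 - 4 = -4)
J = 47
z(-3, 3)*(J + q(-4, 5)) = -4*(47 + 5) = -4*52 = -208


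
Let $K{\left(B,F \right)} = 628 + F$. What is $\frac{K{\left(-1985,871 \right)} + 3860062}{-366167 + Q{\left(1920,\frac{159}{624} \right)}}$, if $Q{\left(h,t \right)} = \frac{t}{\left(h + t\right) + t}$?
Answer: $- \frac{514187442142}{48757088923} \approx -10.546$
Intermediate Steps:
$Q{\left(h,t \right)} = \frac{t}{h + 2 t}$
$\frac{K{\left(-1985,871 \right)} + 3860062}{-366167 + Q{\left(1920,\frac{159}{624} \right)}} = \frac{\left(628 + 871\right) + 3860062}{-366167 + \frac{159 \cdot \frac{1}{624}}{1920 + 2 \cdot \frac{159}{624}}} = \frac{1499 + 3860062}{-366167 + \frac{159 \cdot \frac{1}{624}}{1920 + 2 \cdot 159 \cdot \frac{1}{624}}} = \frac{3861561}{-366167 + \frac{53}{208 \left(1920 + 2 \cdot \frac{53}{208}\right)}} = \frac{3861561}{-366167 + \frac{53}{208 \left(1920 + \frac{53}{104}\right)}} = \frac{3861561}{-366167 + \frac{53}{208 \cdot \frac{199733}{104}}} = \frac{3861561}{-366167 + \frac{53}{208} \cdot \frac{104}{199733}} = \frac{3861561}{-366167 + \frac{53}{399466}} = \frac{3861561}{- \frac{146271266769}{399466}} = 3861561 \left(- \frac{399466}{146271266769}\right) = - \frac{514187442142}{48757088923}$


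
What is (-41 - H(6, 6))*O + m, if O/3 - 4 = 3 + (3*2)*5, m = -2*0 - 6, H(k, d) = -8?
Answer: -3669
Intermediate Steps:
m = -6 (m = 0 - 6 = -6)
O = 111 (O = 12 + 3*(3 + (3*2)*5) = 12 + 3*(3 + 6*5) = 12 + 3*(3 + 30) = 12 + 3*33 = 12 + 99 = 111)
(-41 - H(6, 6))*O + m = (-41 - 1*(-8))*111 - 6 = (-41 + 8)*111 - 6 = -33*111 - 6 = -3663 - 6 = -3669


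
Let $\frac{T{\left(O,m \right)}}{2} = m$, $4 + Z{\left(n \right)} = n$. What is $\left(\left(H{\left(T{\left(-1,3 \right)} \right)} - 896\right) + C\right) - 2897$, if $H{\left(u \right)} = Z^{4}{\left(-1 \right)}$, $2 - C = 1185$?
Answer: $-4351$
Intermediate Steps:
$C = -1183$ ($C = 2 - 1185 = -1183$)
$Z{\left(n \right)} = -4 + n$
$T{\left(O,m \right)} = 2 m$
$H{\left(u \right)} = 625$ ($H{\left(u \right)} = \left(-4 - 1\right)^{4} = \left(-5\right)^{4} = 625$)
$\left(\left(H{\left(T{\left(-1,3 \right)} \right)} - 896\right) + C\right) - 2897 = \left(\left(625 - 896\right) - 1183\right) - 2897 = \left(-271 - 1183\right) - 2897 = -1454 - 2897 = -4351$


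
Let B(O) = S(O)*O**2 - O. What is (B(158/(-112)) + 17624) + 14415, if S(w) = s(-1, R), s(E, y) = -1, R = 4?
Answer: 100472487/3136 ≈ 32038.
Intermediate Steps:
S(w) = -1
B(O) = -O - O**2 (B(O) = -O**2 - O = -O - O**2)
(B(158/(-112)) + 17624) + 14415 = ((158/(-112))*(-1 - 158/(-112)) + 17624) + 14415 = ((158*(-1/112))*(-1 - 158*(-1)/112) + 17624) + 14415 = (-79*(-1 - 1*(-79/56))/56 + 17624) + 14415 = (-79*(-1 + 79/56)/56 + 17624) + 14415 = (-79/56*23/56 + 17624) + 14415 = (-1817/3136 + 17624) + 14415 = 55267047/3136 + 14415 = 100472487/3136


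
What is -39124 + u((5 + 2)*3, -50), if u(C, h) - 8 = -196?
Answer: -39312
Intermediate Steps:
u(C, h) = -188 (u(C, h) = 8 - 196 = -188)
-39124 + u((5 + 2)*3, -50) = -39124 - 188 = -39312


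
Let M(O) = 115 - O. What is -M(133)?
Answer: 18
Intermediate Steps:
-M(133) = -(115 - 1*133) = -(115 - 133) = -1*(-18) = 18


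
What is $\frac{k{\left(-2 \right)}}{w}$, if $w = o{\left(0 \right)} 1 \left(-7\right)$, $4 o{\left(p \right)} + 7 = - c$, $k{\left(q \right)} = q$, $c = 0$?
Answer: $- \frac{8}{49} \approx -0.16327$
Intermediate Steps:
$o{\left(p \right)} = - \frac{7}{4}$ ($o{\left(p \right)} = - \frac{7}{4} + \frac{\left(-1\right) 0}{4} = - \frac{7}{4} + \frac{1}{4} \cdot 0 = - \frac{7}{4} + 0 = - \frac{7}{4}$)
$w = \frac{49}{4}$ ($w = \left(- \frac{7}{4}\right) 1 \left(-7\right) = \left(- \frac{7}{4}\right) \left(-7\right) = \frac{49}{4} \approx 12.25$)
$\frac{k{\left(-2 \right)}}{w} = - \frac{2}{\frac{49}{4}} = \left(-2\right) \frac{4}{49} = - \frac{8}{49}$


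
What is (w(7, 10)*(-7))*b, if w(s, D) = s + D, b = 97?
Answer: -11543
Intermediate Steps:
w(s, D) = D + s
(w(7, 10)*(-7))*b = ((10 + 7)*(-7))*97 = (17*(-7))*97 = -119*97 = -11543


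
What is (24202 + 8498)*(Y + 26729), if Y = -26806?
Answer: -2517900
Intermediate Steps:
(24202 + 8498)*(Y + 26729) = (24202 + 8498)*(-26806 + 26729) = 32700*(-77) = -2517900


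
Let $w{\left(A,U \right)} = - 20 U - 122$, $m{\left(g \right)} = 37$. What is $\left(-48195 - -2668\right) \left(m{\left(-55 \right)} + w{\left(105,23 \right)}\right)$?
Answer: $24812215$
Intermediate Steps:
$w{\left(A,U \right)} = -122 - 20 U$
$\left(-48195 - -2668\right) \left(m{\left(-55 \right)} + w{\left(105,23 \right)}\right) = \left(-48195 - -2668\right) \left(37 - 582\right) = \left(-48195 + 2668\right) \left(37 - 582\right) = - 45527 \left(37 - 582\right) = \left(-45527\right) \left(-545\right) = 24812215$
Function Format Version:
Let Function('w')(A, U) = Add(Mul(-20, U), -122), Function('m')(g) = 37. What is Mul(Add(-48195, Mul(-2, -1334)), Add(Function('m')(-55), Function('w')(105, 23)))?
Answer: 24812215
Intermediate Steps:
Function('w')(A, U) = Add(-122, Mul(-20, U))
Mul(Add(-48195, Mul(-2, -1334)), Add(Function('m')(-55), Function('w')(105, 23))) = Mul(Add(-48195, Mul(-2, -1334)), Add(37, Add(-122, Mul(-20, 23)))) = Mul(Add(-48195, 2668), Add(37, Add(-122, -460))) = Mul(-45527, Add(37, -582)) = Mul(-45527, -545) = 24812215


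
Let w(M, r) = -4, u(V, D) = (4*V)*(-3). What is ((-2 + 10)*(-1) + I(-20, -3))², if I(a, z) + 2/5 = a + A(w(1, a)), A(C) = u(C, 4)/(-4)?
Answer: 40804/25 ≈ 1632.2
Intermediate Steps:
u(V, D) = -12*V
A(C) = 3*C (A(C) = -12*C/(-4) = -12*C*(-¼) = 3*C)
I(a, z) = -62/5 + a (I(a, z) = -⅖ + (a + 3*(-4)) = -⅖ + (a - 12) = -⅖ + (-12 + a) = -62/5 + a)
((-2 + 10)*(-1) + I(-20, -3))² = ((-2 + 10)*(-1) + (-62/5 - 20))² = (8*(-1) - 162/5)² = (-8 - 162/5)² = (-202/5)² = 40804/25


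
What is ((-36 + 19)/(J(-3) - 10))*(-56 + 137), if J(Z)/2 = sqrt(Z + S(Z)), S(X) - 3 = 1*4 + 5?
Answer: 1377/4 ≈ 344.25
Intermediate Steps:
S(X) = 12 (S(X) = 3 + (1*4 + 5) = 3 + (4 + 5) = 3 + 9 = 12)
J(Z) = 2*sqrt(12 + Z) (J(Z) = 2*sqrt(Z + 12) = 2*sqrt(12 + Z))
((-36 + 19)/(J(-3) - 10))*(-56 + 137) = ((-36 + 19)/(2*sqrt(12 - 3) - 10))*(-56 + 137) = -17/(2*sqrt(9) - 10)*81 = -17/(2*3 - 10)*81 = -17/(6 - 10)*81 = -17/(-4)*81 = -17*(-1/4)*81 = (17/4)*81 = 1377/4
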